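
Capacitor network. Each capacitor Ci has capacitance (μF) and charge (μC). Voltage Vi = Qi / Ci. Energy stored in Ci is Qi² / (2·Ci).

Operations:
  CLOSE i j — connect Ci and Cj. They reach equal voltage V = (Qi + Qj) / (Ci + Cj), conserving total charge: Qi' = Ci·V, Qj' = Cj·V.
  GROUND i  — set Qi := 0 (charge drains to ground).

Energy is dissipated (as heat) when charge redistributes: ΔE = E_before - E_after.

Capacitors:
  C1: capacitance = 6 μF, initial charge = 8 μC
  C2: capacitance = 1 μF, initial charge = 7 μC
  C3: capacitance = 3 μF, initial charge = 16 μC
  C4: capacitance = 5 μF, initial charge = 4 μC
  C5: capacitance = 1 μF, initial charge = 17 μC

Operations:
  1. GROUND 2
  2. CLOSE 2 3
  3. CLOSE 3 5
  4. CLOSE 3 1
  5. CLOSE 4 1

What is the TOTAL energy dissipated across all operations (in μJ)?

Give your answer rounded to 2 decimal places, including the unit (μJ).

Answer: 142.11 μJ

Derivation:
Initial: C1(6μF, Q=8μC, V=1.33V), C2(1μF, Q=7μC, V=7.00V), C3(3μF, Q=16μC, V=5.33V), C4(5μF, Q=4μC, V=0.80V), C5(1μF, Q=17μC, V=17.00V)
Op 1: GROUND 2: Q2=0; energy lost=24.500
Op 2: CLOSE 2-3: Q_total=16.00, C_total=4.00, V=4.00; Q2=4.00, Q3=12.00; dissipated=10.667
Op 3: CLOSE 3-5: Q_total=29.00, C_total=4.00, V=7.25; Q3=21.75, Q5=7.25; dissipated=63.375
Op 4: CLOSE 3-1: Q_total=29.75, C_total=9.00, V=3.31; Q3=9.92, Q1=19.83; dissipated=35.007
Op 5: CLOSE 4-1: Q_total=23.83, C_total=11.00, V=2.17; Q4=10.83, Q1=13.00; dissipated=8.561
Total dissipated: 142.109 μJ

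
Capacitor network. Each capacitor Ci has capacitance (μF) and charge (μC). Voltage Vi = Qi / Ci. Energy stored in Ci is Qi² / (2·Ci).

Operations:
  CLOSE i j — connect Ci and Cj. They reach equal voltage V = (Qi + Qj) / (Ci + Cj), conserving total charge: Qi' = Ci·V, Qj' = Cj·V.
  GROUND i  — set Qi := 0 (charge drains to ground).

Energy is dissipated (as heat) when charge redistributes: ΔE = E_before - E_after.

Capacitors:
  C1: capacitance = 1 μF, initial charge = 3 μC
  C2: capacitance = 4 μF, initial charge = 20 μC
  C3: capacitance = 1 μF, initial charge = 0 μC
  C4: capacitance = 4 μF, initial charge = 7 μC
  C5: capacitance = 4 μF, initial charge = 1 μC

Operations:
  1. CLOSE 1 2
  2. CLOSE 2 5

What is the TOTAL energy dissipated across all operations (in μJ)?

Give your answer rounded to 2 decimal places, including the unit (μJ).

Initial: C1(1μF, Q=3μC, V=3.00V), C2(4μF, Q=20μC, V=5.00V), C3(1μF, Q=0μC, V=0.00V), C4(4μF, Q=7μC, V=1.75V), C5(4μF, Q=1μC, V=0.25V)
Op 1: CLOSE 1-2: Q_total=23.00, C_total=5.00, V=4.60; Q1=4.60, Q2=18.40; dissipated=1.600
Op 2: CLOSE 2-5: Q_total=19.40, C_total=8.00, V=2.42; Q2=9.70, Q5=9.70; dissipated=18.922
Total dissipated: 20.523 μJ

Answer: 20.52 μJ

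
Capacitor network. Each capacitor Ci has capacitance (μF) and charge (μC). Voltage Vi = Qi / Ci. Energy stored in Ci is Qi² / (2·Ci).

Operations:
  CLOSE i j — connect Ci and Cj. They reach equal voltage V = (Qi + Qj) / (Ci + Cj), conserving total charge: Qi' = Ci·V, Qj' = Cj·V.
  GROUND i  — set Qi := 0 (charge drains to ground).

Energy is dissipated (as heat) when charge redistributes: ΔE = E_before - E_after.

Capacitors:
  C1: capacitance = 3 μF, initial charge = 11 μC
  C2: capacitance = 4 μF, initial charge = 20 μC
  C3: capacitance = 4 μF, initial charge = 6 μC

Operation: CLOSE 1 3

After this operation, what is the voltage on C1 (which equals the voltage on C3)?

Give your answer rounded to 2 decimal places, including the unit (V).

Initial: C1(3μF, Q=11μC, V=3.67V), C2(4μF, Q=20μC, V=5.00V), C3(4μF, Q=6μC, V=1.50V)
Op 1: CLOSE 1-3: Q_total=17.00, C_total=7.00, V=2.43; Q1=7.29, Q3=9.71; dissipated=4.024

Answer: 2.43 V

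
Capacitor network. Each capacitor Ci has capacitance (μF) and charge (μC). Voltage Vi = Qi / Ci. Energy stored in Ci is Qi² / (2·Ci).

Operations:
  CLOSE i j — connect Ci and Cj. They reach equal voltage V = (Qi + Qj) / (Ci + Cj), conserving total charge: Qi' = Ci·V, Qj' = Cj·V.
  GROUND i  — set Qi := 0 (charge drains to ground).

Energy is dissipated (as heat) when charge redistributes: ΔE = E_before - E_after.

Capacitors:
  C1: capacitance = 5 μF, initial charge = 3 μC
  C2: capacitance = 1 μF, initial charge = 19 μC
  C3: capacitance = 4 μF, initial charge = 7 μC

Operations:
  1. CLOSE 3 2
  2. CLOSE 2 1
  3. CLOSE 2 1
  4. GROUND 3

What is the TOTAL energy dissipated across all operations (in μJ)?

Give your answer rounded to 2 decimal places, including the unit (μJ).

Initial: C1(5μF, Q=3μC, V=0.60V), C2(1μF, Q=19μC, V=19.00V), C3(4μF, Q=7μC, V=1.75V)
Op 1: CLOSE 3-2: Q_total=26.00, C_total=5.00, V=5.20; Q3=20.80, Q2=5.20; dissipated=119.025
Op 2: CLOSE 2-1: Q_total=8.20, C_total=6.00, V=1.37; Q2=1.37, Q1=6.83; dissipated=8.817
Op 3: CLOSE 2-1: Q_total=8.20, C_total=6.00, V=1.37; Q2=1.37, Q1=6.83; dissipated=0.000
Op 4: GROUND 3: Q3=0; energy lost=54.080
Total dissipated: 181.922 μJ

Answer: 181.92 μJ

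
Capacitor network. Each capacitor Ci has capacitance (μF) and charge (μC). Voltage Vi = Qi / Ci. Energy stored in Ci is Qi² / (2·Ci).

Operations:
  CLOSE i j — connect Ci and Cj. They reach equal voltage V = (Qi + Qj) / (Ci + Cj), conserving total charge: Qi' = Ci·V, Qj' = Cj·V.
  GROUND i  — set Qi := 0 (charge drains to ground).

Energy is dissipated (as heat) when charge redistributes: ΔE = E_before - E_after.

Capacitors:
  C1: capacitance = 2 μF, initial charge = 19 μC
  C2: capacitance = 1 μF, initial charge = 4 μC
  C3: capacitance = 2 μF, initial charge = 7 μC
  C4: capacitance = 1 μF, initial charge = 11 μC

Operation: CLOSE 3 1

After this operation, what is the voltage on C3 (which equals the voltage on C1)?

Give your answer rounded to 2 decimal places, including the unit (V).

Answer: 6.50 V

Derivation:
Initial: C1(2μF, Q=19μC, V=9.50V), C2(1μF, Q=4μC, V=4.00V), C3(2μF, Q=7μC, V=3.50V), C4(1μF, Q=11μC, V=11.00V)
Op 1: CLOSE 3-1: Q_total=26.00, C_total=4.00, V=6.50; Q3=13.00, Q1=13.00; dissipated=18.000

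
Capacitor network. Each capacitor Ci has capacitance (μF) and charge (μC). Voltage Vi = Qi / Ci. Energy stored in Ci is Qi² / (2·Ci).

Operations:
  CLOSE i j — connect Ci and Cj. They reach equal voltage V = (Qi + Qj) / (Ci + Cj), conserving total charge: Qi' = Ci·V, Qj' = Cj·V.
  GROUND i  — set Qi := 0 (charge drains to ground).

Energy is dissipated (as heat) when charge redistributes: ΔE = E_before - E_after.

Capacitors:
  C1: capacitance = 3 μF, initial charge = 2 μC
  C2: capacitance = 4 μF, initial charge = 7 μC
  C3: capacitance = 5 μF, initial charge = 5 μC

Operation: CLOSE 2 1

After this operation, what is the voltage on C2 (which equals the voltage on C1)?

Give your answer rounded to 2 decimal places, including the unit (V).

Initial: C1(3μF, Q=2μC, V=0.67V), C2(4μF, Q=7μC, V=1.75V), C3(5μF, Q=5μC, V=1.00V)
Op 1: CLOSE 2-1: Q_total=9.00, C_total=7.00, V=1.29; Q2=5.14, Q1=3.86; dissipated=1.006

Answer: 1.29 V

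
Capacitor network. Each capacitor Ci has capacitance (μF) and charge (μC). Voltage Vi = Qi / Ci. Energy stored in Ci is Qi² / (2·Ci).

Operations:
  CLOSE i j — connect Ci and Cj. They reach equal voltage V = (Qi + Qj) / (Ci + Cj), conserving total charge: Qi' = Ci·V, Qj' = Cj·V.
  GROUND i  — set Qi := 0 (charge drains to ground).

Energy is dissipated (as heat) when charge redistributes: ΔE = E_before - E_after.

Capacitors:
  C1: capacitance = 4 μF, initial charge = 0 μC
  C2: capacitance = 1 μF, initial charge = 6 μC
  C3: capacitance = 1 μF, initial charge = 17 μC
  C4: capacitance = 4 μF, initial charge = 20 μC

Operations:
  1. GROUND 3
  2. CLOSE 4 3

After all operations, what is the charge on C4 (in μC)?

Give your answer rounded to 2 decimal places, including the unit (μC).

Initial: C1(4μF, Q=0μC, V=0.00V), C2(1μF, Q=6μC, V=6.00V), C3(1μF, Q=17μC, V=17.00V), C4(4μF, Q=20μC, V=5.00V)
Op 1: GROUND 3: Q3=0; energy lost=144.500
Op 2: CLOSE 4-3: Q_total=20.00, C_total=5.00, V=4.00; Q4=16.00, Q3=4.00; dissipated=10.000
Final charges: Q1=0.00, Q2=6.00, Q3=4.00, Q4=16.00

Answer: 16.00 μC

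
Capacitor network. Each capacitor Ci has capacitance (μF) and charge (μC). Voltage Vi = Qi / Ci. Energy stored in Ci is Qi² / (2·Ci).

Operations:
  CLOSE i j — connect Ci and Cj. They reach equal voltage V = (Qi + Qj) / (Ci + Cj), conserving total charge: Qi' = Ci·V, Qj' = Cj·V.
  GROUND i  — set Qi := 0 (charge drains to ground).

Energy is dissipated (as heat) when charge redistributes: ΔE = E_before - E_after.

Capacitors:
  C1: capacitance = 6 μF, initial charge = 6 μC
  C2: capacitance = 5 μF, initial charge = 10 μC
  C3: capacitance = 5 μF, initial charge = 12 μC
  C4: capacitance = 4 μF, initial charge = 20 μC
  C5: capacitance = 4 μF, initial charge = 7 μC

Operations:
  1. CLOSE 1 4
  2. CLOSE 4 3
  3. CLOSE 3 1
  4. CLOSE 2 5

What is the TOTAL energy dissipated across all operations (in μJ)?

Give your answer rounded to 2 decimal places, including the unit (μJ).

Initial: C1(6μF, Q=6μC, V=1.00V), C2(5μF, Q=10μC, V=2.00V), C3(5μF, Q=12μC, V=2.40V), C4(4μF, Q=20μC, V=5.00V), C5(4μF, Q=7μC, V=1.75V)
Op 1: CLOSE 1-4: Q_total=26.00, C_total=10.00, V=2.60; Q1=15.60, Q4=10.40; dissipated=19.200
Op 2: CLOSE 4-3: Q_total=22.40, C_total=9.00, V=2.49; Q4=9.96, Q3=12.44; dissipated=0.044
Op 3: CLOSE 3-1: Q_total=28.04, C_total=11.00, V=2.55; Q3=12.75, Q1=15.30; dissipated=0.017
Op 4: CLOSE 2-5: Q_total=17.00, C_total=9.00, V=1.89; Q2=9.44, Q5=7.56; dissipated=0.069
Total dissipated: 19.331 μJ

Answer: 19.33 μJ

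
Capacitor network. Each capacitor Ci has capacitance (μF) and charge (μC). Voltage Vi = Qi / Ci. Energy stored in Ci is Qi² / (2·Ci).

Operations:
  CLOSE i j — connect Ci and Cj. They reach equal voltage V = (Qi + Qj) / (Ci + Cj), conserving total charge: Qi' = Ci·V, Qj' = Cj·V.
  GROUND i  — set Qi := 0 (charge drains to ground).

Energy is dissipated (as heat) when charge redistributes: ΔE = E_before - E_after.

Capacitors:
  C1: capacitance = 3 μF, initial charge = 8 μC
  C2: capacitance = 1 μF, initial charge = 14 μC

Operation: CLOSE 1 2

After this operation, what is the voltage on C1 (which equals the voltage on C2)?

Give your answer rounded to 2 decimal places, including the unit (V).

Initial: C1(3μF, Q=8μC, V=2.67V), C2(1μF, Q=14μC, V=14.00V)
Op 1: CLOSE 1-2: Q_total=22.00, C_total=4.00, V=5.50; Q1=16.50, Q2=5.50; dissipated=48.167

Answer: 5.50 V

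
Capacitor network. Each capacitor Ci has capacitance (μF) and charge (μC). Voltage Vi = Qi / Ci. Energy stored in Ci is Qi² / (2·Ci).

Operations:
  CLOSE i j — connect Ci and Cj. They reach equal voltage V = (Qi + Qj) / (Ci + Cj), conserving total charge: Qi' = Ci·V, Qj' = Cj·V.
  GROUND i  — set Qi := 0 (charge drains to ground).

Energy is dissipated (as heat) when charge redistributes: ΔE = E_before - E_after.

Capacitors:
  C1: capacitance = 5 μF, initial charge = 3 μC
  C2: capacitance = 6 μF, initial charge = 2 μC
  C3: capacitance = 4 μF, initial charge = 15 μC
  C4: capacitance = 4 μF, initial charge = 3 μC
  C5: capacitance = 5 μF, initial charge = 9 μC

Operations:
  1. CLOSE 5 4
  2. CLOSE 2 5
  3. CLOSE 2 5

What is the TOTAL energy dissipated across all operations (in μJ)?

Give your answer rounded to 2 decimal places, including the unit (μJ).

Answer: 2.59 μJ

Derivation:
Initial: C1(5μF, Q=3μC, V=0.60V), C2(6μF, Q=2μC, V=0.33V), C3(4μF, Q=15μC, V=3.75V), C4(4μF, Q=3μC, V=0.75V), C5(5μF, Q=9μC, V=1.80V)
Op 1: CLOSE 5-4: Q_total=12.00, C_total=9.00, V=1.33; Q5=6.67, Q4=5.33; dissipated=1.225
Op 2: CLOSE 2-5: Q_total=8.67, C_total=11.00, V=0.79; Q2=4.73, Q5=3.94; dissipated=1.364
Op 3: CLOSE 2-5: Q_total=8.67, C_total=11.00, V=0.79; Q2=4.73, Q5=3.94; dissipated=0.000
Total dissipated: 2.589 μJ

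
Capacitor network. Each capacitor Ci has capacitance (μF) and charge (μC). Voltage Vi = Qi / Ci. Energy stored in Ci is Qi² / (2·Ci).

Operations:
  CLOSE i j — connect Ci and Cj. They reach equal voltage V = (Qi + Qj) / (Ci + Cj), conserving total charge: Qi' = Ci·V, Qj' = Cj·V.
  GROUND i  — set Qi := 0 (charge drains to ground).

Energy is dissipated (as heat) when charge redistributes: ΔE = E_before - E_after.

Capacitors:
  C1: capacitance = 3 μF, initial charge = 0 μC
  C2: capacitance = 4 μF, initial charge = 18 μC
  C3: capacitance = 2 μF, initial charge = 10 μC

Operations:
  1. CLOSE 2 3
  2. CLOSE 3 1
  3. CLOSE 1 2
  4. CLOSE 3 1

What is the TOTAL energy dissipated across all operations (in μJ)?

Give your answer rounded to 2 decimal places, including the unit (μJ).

Initial: C1(3μF, Q=0μC, V=0.00V), C2(4μF, Q=18μC, V=4.50V), C3(2μF, Q=10μC, V=5.00V)
Op 1: CLOSE 2-3: Q_total=28.00, C_total=6.00, V=4.67; Q2=18.67, Q3=9.33; dissipated=0.167
Op 2: CLOSE 3-1: Q_total=9.33, C_total=5.00, V=1.87; Q3=3.73, Q1=5.60; dissipated=13.067
Op 3: CLOSE 1-2: Q_total=24.27, C_total=7.00, V=3.47; Q1=10.40, Q2=13.87; dissipated=6.720
Op 4: CLOSE 3-1: Q_total=14.13, C_total=5.00, V=2.83; Q3=5.65, Q1=8.48; dissipated=1.536
Total dissipated: 21.489 μJ

Answer: 21.49 μJ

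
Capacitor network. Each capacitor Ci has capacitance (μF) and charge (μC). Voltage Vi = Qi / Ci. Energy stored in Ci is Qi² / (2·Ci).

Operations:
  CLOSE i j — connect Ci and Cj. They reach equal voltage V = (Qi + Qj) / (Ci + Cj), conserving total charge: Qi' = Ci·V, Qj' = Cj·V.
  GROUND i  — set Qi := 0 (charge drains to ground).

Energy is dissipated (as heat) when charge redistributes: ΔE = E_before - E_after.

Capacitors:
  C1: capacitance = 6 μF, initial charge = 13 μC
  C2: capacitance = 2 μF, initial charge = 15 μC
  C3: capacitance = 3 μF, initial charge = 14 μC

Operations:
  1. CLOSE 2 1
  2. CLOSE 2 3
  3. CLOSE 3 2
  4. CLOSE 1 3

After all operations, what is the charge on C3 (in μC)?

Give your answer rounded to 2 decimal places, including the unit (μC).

Initial: C1(6μF, Q=13μC, V=2.17V), C2(2μF, Q=15μC, V=7.50V), C3(3μF, Q=14μC, V=4.67V)
Op 1: CLOSE 2-1: Q_total=28.00, C_total=8.00, V=3.50; Q2=7.00, Q1=21.00; dissipated=21.333
Op 2: CLOSE 2-3: Q_total=21.00, C_total=5.00, V=4.20; Q2=8.40, Q3=12.60; dissipated=0.817
Op 3: CLOSE 3-2: Q_total=21.00, C_total=5.00, V=4.20; Q3=12.60, Q2=8.40; dissipated=0.000
Op 4: CLOSE 1-3: Q_total=33.60, C_total=9.00, V=3.73; Q1=22.40, Q3=11.20; dissipated=0.490
Final charges: Q1=22.40, Q2=8.40, Q3=11.20

Answer: 11.20 μC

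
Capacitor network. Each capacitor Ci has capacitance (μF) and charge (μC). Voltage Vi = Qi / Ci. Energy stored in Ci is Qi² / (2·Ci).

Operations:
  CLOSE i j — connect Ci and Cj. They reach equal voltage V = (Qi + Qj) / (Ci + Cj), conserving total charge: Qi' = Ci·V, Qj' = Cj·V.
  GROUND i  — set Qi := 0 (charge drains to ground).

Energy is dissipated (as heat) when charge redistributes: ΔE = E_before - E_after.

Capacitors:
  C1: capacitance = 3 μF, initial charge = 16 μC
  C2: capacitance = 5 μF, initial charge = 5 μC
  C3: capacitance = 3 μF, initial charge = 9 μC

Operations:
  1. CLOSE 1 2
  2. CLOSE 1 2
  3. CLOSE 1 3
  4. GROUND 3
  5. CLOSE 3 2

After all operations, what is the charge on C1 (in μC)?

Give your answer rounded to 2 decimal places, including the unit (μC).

Initial: C1(3μF, Q=16μC, V=5.33V), C2(5μF, Q=5μC, V=1.00V), C3(3μF, Q=9μC, V=3.00V)
Op 1: CLOSE 1-2: Q_total=21.00, C_total=8.00, V=2.62; Q1=7.88, Q2=13.12; dissipated=17.604
Op 2: CLOSE 1-2: Q_total=21.00, C_total=8.00, V=2.62; Q1=7.88, Q2=13.12; dissipated=0.000
Op 3: CLOSE 1-3: Q_total=16.88, C_total=6.00, V=2.81; Q1=8.44, Q3=8.44; dissipated=0.105
Op 4: GROUND 3: Q3=0; energy lost=11.865
Op 5: CLOSE 3-2: Q_total=13.12, C_total=8.00, V=1.64; Q3=4.92, Q2=8.20; dissipated=6.460
Final charges: Q1=8.44, Q2=8.20, Q3=4.92

Answer: 8.44 μC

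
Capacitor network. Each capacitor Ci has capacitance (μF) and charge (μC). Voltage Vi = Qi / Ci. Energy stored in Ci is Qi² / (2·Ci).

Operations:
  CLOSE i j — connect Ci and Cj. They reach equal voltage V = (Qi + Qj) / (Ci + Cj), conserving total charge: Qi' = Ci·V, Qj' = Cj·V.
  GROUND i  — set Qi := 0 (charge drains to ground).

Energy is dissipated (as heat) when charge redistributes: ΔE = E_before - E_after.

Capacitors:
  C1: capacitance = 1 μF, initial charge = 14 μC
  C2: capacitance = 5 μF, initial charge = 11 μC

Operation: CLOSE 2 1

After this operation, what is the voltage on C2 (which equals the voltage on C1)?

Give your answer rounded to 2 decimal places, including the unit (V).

Answer: 4.17 V

Derivation:
Initial: C1(1μF, Q=14μC, V=14.00V), C2(5μF, Q=11μC, V=2.20V)
Op 1: CLOSE 2-1: Q_total=25.00, C_total=6.00, V=4.17; Q2=20.83, Q1=4.17; dissipated=58.017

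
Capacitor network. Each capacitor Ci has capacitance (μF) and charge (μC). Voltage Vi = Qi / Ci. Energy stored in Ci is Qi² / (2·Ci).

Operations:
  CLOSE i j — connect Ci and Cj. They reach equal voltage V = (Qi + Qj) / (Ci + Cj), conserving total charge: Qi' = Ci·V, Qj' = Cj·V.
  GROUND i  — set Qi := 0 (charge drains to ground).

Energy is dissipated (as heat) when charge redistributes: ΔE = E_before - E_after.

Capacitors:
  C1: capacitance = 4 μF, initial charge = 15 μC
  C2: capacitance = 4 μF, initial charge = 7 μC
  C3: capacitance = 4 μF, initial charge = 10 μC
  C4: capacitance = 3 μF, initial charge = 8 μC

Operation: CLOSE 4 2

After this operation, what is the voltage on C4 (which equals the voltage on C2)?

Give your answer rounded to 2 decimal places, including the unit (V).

Answer: 2.14 V

Derivation:
Initial: C1(4μF, Q=15μC, V=3.75V), C2(4μF, Q=7μC, V=1.75V), C3(4μF, Q=10μC, V=2.50V), C4(3μF, Q=8μC, V=2.67V)
Op 1: CLOSE 4-2: Q_total=15.00, C_total=7.00, V=2.14; Q4=6.43, Q2=8.57; dissipated=0.720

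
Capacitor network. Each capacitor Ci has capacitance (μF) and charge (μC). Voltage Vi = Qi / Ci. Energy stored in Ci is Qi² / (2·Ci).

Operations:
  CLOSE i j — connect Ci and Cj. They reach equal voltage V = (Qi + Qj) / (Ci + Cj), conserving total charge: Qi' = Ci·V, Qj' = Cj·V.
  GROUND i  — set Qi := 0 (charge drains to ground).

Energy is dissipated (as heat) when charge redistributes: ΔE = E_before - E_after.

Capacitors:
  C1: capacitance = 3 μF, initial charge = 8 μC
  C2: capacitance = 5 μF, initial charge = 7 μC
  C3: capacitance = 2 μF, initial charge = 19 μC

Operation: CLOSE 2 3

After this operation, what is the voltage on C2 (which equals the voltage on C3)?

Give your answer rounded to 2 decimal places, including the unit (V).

Initial: C1(3μF, Q=8μC, V=2.67V), C2(5μF, Q=7μC, V=1.40V), C3(2μF, Q=19μC, V=9.50V)
Op 1: CLOSE 2-3: Q_total=26.00, C_total=7.00, V=3.71; Q2=18.57, Q3=7.43; dissipated=46.864

Answer: 3.71 V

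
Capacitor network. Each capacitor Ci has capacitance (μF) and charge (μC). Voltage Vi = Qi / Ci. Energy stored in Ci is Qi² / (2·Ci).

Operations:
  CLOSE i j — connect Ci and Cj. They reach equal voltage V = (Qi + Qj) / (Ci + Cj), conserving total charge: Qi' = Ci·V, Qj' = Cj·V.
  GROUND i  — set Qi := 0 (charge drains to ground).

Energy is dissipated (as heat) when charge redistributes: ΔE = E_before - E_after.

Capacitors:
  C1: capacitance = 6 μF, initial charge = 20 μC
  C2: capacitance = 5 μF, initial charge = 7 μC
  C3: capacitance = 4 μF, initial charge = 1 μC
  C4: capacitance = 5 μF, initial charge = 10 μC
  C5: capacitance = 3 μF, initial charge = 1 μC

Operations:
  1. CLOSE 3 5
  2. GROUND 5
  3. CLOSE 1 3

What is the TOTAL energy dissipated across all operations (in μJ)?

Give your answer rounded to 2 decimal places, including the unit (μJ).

Initial: C1(6μF, Q=20μC, V=3.33V), C2(5μF, Q=7μC, V=1.40V), C3(4μF, Q=1μC, V=0.25V), C4(5μF, Q=10μC, V=2.00V), C5(3μF, Q=1μC, V=0.33V)
Op 1: CLOSE 3-5: Q_total=2.00, C_total=7.00, V=0.29; Q3=1.14, Q5=0.86; dissipated=0.006
Op 2: GROUND 5: Q5=0; energy lost=0.122
Op 3: CLOSE 1-3: Q_total=21.14, C_total=10.00, V=2.11; Q1=12.69, Q3=8.46; dissipated=11.146
Total dissipated: 11.274 μJ

Answer: 11.27 μJ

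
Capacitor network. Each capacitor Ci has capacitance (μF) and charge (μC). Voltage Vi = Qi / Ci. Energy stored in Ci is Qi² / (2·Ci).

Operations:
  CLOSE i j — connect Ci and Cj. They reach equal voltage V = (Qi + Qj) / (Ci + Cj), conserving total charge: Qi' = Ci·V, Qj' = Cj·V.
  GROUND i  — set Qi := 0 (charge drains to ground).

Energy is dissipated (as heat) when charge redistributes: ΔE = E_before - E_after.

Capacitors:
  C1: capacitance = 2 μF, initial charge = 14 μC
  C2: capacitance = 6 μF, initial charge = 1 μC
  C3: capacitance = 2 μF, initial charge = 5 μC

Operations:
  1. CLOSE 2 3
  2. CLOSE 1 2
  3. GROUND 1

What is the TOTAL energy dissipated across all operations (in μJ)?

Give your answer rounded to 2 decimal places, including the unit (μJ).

Answer: 38.73 μJ

Derivation:
Initial: C1(2μF, Q=14μC, V=7.00V), C2(6μF, Q=1μC, V=0.17V), C3(2μF, Q=5μC, V=2.50V)
Op 1: CLOSE 2-3: Q_total=6.00, C_total=8.00, V=0.75; Q2=4.50, Q3=1.50; dissipated=4.083
Op 2: CLOSE 1-2: Q_total=18.50, C_total=8.00, V=2.31; Q1=4.62, Q2=13.88; dissipated=29.297
Op 3: GROUND 1: Q1=0; energy lost=5.348
Total dissipated: 38.728 μJ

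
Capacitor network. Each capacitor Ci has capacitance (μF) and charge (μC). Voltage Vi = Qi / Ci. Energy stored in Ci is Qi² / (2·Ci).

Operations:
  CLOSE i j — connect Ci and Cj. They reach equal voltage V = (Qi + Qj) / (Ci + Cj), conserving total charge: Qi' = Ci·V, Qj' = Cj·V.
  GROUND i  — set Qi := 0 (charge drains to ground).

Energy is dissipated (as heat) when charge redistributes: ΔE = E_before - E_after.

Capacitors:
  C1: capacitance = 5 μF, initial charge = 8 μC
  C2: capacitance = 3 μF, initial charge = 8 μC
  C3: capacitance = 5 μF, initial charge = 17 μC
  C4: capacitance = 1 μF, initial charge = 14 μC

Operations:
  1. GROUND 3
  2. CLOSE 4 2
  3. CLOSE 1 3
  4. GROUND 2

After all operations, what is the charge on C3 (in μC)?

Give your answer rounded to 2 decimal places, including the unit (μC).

Answer: 4.00 μC

Derivation:
Initial: C1(5μF, Q=8μC, V=1.60V), C2(3μF, Q=8μC, V=2.67V), C3(5μF, Q=17μC, V=3.40V), C4(1μF, Q=14μC, V=14.00V)
Op 1: GROUND 3: Q3=0; energy lost=28.900
Op 2: CLOSE 4-2: Q_total=22.00, C_total=4.00, V=5.50; Q4=5.50, Q2=16.50; dissipated=48.167
Op 3: CLOSE 1-3: Q_total=8.00, C_total=10.00, V=0.80; Q1=4.00, Q3=4.00; dissipated=3.200
Op 4: GROUND 2: Q2=0; energy lost=45.375
Final charges: Q1=4.00, Q2=0.00, Q3=4.00, Q4=5.50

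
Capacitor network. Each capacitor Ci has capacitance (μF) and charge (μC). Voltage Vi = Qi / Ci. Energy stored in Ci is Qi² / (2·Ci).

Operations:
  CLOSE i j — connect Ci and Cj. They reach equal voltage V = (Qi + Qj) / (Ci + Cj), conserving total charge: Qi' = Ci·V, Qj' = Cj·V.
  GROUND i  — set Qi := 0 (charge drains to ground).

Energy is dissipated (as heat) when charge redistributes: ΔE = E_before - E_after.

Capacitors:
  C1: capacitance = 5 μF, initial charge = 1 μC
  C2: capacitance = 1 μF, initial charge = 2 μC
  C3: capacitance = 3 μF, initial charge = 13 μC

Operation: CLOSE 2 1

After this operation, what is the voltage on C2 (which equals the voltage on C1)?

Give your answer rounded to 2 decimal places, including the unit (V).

Answer: 0.50 V

Derivation:
Initial: C1(5μF, Q=1μC, V=0.20V), C2(1μF, Q=2μC, V=2.00V), C3(3μF, Q=13μC, V=4.33V)
Op 1: CLOSE 2-1: Q_total=3.00, C_total=6.00, V=0.50; Q2=0.50, Q1=2.50; dissipated=1.350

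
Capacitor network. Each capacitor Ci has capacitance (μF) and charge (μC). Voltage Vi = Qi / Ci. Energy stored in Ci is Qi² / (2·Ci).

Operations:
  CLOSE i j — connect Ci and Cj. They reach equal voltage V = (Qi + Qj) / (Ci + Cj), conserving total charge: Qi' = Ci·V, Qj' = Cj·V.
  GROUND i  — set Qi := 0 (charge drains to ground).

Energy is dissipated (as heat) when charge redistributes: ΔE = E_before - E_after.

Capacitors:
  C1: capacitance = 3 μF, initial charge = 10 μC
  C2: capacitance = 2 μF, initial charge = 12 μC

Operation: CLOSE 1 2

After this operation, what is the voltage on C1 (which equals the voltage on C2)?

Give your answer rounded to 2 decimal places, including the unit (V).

Answer: 4.40 V

Derivation:
Initial: C1(3μF, Q=10μC, V=3.33V), C2(2μF, Q=12μC, V=6.00V)
Op 1: CLOSE 1-2: Q_total=22.00, C_total=5.00, V=4.40; Q1=13.20, Q2=8.80; dissipated=4.267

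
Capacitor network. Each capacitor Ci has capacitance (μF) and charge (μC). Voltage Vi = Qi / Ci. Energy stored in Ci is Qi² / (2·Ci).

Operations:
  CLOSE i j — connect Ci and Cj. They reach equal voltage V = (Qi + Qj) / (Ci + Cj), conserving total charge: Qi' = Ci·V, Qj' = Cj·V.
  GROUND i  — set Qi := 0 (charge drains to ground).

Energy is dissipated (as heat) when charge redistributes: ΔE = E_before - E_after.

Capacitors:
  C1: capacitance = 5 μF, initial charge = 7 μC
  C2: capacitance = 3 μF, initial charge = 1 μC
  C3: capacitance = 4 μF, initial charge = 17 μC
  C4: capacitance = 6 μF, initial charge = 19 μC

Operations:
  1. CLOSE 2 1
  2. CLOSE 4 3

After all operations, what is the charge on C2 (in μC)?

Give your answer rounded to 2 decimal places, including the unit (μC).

Answer: 3.00 μC

Derivation:
Initial: C1(5μF, Q=7μC, V=1.40V), C2(3μF, Q=1μC, V=0.33V), C3(4μF, Q=17μC, V=4.25V), C4(6μF, Q=19μC, V=3.17V)
Op 1: CLOSE 2-1: Q_total=8.00, C_total=8.00, V=1.00; Q2=3.00, Q1=5.00; dissipated=1.067
Op 2: CLOSE 4-3: Q_total=36.00, C_total=10.00, V=3.60; Q4=21.60, Q3=14.40; dissipated=1.408
Final charges: Q1=5.00, Q2=3.00, Q3=14.40, Q4=21.60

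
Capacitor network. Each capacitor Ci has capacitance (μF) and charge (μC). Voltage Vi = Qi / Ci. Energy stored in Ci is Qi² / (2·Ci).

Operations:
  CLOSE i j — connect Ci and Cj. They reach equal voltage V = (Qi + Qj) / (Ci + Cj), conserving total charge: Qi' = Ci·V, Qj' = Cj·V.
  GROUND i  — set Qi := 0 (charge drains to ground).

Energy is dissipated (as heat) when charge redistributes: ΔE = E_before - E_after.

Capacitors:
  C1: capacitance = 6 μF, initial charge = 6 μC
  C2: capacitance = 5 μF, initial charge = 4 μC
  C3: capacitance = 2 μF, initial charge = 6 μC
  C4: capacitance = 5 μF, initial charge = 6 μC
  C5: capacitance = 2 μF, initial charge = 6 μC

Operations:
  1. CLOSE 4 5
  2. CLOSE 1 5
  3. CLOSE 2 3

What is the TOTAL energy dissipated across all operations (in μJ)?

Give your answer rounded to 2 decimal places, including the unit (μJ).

Answer: 6.15 μJ

Derivation:
Initial: C1(6μF, Q=6μC, V=1.00V), C2(5μF, Q=4μC, V=0.80V), C3(2μF, Q=6μC, V=3.00V), C4(5μF, Q=6μC, V=1.20V), C5(2μF, Q=6μC, V=3.00V)
Op 1: CLOSE 4-5: Q_total=12.00, C_total=7.00, V=1.71; Q4=8.57, Q5=3.43; dissipated=2.314
Op 2: CLOSE 1-5: Q_total=9.43, C_total=8.00, V=1.18; Q1=7.07, Q5=2.36; dissipated=0.383
Op 3: CLOSE 2-3: Q_total=10.00, C_total=7.00, V=1.43; Q2=7.14, Q3=2.86; dissipated=3.457
Total dissipated: 6.154 μJ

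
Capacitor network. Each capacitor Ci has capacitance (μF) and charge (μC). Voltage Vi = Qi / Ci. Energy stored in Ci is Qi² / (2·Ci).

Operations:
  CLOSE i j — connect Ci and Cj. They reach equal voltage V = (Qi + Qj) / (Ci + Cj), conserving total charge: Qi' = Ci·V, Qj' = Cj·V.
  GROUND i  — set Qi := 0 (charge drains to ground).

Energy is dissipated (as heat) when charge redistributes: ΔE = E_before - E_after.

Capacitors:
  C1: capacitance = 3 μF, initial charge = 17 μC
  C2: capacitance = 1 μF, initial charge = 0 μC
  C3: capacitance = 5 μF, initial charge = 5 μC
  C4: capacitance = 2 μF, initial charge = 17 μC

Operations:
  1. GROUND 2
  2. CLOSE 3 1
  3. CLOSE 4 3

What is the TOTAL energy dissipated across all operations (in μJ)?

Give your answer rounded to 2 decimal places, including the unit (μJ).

Initial: C1(3μF, Q=17μC, V=5.67V), C2(1μF, Q=0μC, V=0.00V), C3(5μF, Q=5μC, V=1.00V), C4(2μF, Q=17μC, V=8.50V)
Op 1: GROUND 2: Q2=0; energy lost=0.000
Op 2: CLOSE 3-1: Q_total=22.00, C_total=8.00, V=2.75; Q3=13.75, Q1=8.25; dissipated=20.417
Op 3: CLOSE 4-3: Q_total=30.75, C_total=7.00, V=4.39; Q4=8.79, Q3=21.96; dissipated=23.616
Total dissipated: 44.033 μJ

Answer: 44.03 μJ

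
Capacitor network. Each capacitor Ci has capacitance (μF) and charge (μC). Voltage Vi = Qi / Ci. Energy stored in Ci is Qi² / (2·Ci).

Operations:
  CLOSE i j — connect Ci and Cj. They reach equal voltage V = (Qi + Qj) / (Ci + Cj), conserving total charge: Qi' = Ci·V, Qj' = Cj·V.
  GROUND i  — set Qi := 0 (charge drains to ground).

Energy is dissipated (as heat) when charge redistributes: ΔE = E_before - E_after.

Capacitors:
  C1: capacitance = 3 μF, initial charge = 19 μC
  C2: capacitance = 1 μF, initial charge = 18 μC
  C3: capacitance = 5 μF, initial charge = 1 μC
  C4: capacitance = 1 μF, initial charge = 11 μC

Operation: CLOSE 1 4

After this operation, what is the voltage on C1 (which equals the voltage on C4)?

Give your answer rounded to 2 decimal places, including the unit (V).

Initial: C1(3μF, Q=19μC, V=6.33V), C2(1μF, Q=18μC, V=18.00V), C3(5μF, Q=1μC, V=0.20V), C4(1μF, Q=11μC, V=11.00V)
Op 1: CLOSE 1-4: Q_total=30.00, C_total=4.00, V=7.50; Q1=22.50, Q4=7.50; dissipated=8.167

Answer: 7.50 V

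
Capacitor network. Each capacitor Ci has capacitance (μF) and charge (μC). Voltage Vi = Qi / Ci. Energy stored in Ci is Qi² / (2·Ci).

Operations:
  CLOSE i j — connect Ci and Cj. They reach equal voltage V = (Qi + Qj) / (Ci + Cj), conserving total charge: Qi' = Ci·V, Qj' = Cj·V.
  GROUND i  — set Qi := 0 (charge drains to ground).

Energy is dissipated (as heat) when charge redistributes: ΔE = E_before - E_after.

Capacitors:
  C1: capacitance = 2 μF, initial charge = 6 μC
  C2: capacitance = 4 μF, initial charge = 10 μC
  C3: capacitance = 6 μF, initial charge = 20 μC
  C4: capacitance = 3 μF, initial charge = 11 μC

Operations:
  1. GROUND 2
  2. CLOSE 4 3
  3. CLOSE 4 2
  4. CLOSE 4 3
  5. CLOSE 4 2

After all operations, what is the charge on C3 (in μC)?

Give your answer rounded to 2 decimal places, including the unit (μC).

Initial: C1(2μF, Q=6μC, V=3.00V), C2(4μF, Q=10μC, V=2.50V), C3(6μF, Q=20μC, V=3.33V), C4(3μF, Q=11μC, V=3.67V)
Op 1: GROUND 2: Q2=0; energy lost=12.500
Op 2: CLOSE 4-3: Q_total=31.00, C_total=9.00, V=3.44; Q4=10.33, Q3=20.67; dissipated=0.111
Op 3: CLOSE 4-2: Q_total=10.33, C_total=7.00, V=1.48; Q4=4.43, Q2=5.90; dissipated=10.169
Op 4: CLOSE 4-3: Q_total=25.10, C_total=9.00, V=2.79; Q4=8.37, Q3=16.73; dissipated=3.874
Op 5: CLOSE 4-2: Q_total=14.27, C_total=7.00, V=2.04; Q4=6.12, Q2=8.15; dissipated=1.476
Final charges: Q1=6.00, Q2=8.15, Q3=16.73, Q4=6.12

Answer: 16.73 μC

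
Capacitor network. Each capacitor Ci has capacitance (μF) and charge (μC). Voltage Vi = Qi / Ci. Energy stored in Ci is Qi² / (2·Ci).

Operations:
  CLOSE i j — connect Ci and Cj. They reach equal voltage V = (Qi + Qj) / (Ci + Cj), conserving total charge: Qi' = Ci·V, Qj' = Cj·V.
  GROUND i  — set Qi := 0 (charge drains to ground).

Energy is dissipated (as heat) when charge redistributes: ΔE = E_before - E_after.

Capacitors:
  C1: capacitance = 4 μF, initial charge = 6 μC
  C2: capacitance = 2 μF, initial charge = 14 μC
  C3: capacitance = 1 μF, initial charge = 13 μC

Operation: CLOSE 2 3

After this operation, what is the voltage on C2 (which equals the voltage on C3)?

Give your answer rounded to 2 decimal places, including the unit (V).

Answer: 9.00 V

Derivation:
Initial: C1(4μF, Q=6μC, V=1.50V), C2(2μF, Q=14μC, V=7.00V), C3(1μF, Q=13μC, V=13.00V)
Op 1: CLOSE 2-3: Q_total=27.00, C_total=3.00, V=9.00; Q2=18.00, Q3=9.00; dissipated=12.000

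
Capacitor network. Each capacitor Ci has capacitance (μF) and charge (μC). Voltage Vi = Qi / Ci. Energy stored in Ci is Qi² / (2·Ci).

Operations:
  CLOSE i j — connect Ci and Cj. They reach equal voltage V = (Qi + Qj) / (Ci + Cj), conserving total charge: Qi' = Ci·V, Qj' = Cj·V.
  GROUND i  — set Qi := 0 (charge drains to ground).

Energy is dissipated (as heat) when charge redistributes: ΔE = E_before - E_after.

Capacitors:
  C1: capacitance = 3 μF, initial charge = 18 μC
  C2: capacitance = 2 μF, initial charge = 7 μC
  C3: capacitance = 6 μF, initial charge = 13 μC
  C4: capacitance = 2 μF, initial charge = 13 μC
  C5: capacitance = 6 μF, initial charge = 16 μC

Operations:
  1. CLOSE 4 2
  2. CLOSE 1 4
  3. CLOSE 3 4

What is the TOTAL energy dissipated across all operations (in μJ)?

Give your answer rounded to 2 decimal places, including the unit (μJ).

Answer: 13.94 μJ

Derivation:
Initial: C1(3μF, Q=18μC, V=6.00V), C2(2μF, Q=7μC, V=3.50V), C3(6μF, Q=13μC, V=2.17V), C4(2μF, Q=13μC, V=6.50V), C5(6μF, Q=16μC, V=2.67V)
Op 1: CLOSE 4-2: Q_total=20.00, C_total=4.00, V=5.00; Q4=10.00, Q2=10.00; dissipated=4.500
Op 2: CLOSE 1-4: Q_total=28.00, C_total=5.00, V=5.60; Q1=16.80, Q4=11.20; dissipated=0.600
Op 3: CLOSE 3-4: Q_total=24.20, C_total=8.00, V=3.02; Q3=18.15, Q4=6.05; dissipated=8.841
Total dissipated: 13.941 μJ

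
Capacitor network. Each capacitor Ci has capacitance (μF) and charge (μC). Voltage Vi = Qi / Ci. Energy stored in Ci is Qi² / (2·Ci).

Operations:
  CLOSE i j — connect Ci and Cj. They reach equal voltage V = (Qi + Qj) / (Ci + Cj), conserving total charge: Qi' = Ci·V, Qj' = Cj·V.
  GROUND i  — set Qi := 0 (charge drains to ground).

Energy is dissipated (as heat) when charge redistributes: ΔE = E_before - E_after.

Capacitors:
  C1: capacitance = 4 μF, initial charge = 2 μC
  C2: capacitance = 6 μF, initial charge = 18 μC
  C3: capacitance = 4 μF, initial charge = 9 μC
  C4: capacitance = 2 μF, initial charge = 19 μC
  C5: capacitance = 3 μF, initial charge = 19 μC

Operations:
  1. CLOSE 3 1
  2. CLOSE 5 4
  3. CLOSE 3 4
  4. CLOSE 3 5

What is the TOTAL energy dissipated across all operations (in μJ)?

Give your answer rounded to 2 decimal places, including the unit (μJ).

Initial: C1(4μF, Q=2μC, V=0.50V), C2(6μF, Q=18μC, V=3.00V), C3(4μF, Q=9μC, V=2.25V), C4(2μF, Q=19μC, V=9.50V), C5(3μF, Q=19μC, V=6.33V)
Op 1: CLOSE 3-1: Q_total=11.00, C_total=8.00, V=1.38; Q3=5.50, Q1=5.50; dissipated=3.062
Op 2: CLOSE 5-4: Q_total=38.00, C_total=5.00, V=7.60; Q5=22.80, Q4=15.20; dissipated=6.017
Op 3: CLOSE 3-4: Q_total=20.70, C_total=6.00, V=3.45; Q3=13.80, Q4=6.90; dissipated=25.834
Op 4: CLOSE 3-5: Q_total=36.60, C_total=7.00, V=5.23; Q3=20.91, Q5=15.69; dissipated=14.762
Total dissipated: 49.675 μJ

Answer: 49.68 μJ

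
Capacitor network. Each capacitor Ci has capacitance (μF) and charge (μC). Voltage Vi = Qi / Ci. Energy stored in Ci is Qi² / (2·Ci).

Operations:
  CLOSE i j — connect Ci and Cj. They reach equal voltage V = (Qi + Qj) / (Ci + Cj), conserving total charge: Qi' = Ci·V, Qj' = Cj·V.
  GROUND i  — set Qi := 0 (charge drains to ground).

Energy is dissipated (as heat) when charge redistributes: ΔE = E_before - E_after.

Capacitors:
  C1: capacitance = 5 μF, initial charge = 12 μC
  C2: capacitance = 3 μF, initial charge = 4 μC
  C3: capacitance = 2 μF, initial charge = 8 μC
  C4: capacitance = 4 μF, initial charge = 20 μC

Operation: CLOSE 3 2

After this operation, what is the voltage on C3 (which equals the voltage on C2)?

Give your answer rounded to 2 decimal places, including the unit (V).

Answer: 2.40 V

Derivation:
Initial: C1(5μF, Q=12μC, V=2.40V), C2(3μF, Q=4μC, V=1.33V), C3(2μF, Q=8μC, V=4.00V), C4(4μF, Q=20μC, V=5.00V)
Op 1: CLOSE 3-2: Q_total=12.00, C_total=5.00, V=2.40; Q3=4.80, Q2=7.20; dissipated=4.267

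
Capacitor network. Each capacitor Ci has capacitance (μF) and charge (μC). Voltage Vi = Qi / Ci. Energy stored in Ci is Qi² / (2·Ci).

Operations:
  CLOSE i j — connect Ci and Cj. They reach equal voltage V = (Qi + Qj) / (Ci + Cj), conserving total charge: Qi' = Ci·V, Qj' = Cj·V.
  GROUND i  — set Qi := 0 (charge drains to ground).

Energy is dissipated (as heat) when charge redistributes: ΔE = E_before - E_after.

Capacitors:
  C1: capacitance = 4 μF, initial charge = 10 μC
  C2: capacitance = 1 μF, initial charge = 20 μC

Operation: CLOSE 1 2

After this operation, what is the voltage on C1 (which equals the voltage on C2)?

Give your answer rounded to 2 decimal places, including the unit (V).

Answer: 6.00 V

Derivation:
Initial: C1(4μF, Q=10μC, V=2.50V), C2(1μF, Q=20μC, V=20.00V)
Op 1: CLOSE 1-2: Q_total=30.00, C_total=5.00, V=6.00; Q1=24.00, Q2=6.00; dissipated=122.500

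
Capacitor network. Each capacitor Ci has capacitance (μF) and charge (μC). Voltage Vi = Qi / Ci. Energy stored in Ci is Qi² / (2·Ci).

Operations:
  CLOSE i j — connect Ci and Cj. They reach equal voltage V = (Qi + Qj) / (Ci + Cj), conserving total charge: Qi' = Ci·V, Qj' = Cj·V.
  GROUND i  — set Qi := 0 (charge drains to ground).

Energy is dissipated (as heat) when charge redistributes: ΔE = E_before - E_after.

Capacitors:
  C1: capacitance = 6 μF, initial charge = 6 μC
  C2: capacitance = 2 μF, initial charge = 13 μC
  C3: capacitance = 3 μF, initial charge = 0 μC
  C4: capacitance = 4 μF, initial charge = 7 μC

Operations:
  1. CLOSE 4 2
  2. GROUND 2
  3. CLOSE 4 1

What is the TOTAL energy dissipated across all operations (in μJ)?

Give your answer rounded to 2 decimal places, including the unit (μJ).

Answer: 32.69 μJ

Derivation:
Initial: C1(6μF, Q=6μC, V=1.00V), C2(2μF, Q=13μC, V=6.50V), C3(3μF, Q=0μC, V=0.00V), C4(4μF, Q=7μC, V=1.75V)
Op 1: CLOSE 4-2: Q_total=20.00, C_total=6.00, V=3.33; Q4=13.33, Q2=6.67; dissipated=15.042
Op 2: GROUND 2: Q2=0; energy lost=11.111
Op 3: CLOSE 4-1: Q_total=19.33, C_total=10.00, V=1.93; Q4=7.73, Q1=11.60; dissipated=6.533
Total dissipated: 32.686 μJ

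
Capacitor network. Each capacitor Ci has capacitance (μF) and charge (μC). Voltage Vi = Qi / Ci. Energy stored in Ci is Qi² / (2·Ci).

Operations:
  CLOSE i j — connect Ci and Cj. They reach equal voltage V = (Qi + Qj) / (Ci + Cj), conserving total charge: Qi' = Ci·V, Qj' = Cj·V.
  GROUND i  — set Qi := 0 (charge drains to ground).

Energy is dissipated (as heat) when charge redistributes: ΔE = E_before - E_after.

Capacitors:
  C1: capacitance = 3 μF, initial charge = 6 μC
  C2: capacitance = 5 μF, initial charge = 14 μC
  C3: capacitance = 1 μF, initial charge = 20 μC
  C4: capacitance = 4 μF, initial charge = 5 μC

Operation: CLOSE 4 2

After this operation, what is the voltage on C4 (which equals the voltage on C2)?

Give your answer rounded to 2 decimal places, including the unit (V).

Answer: 2.11 V

Derivation:
Initial: C1(3μF, Q=6μC, V=2.00V), C2(5μF, Q=14μC, V=2.80V), C3(1μF, Q=20μC, V=20.00V), C4(4μF, Q=5μC, V=1.25V)
Op 1: CLOSE 4-2: Q_total=19.00, C_total=9.00, V=2.11; Q4=8.44, Q2=10.56; dissipated=2.669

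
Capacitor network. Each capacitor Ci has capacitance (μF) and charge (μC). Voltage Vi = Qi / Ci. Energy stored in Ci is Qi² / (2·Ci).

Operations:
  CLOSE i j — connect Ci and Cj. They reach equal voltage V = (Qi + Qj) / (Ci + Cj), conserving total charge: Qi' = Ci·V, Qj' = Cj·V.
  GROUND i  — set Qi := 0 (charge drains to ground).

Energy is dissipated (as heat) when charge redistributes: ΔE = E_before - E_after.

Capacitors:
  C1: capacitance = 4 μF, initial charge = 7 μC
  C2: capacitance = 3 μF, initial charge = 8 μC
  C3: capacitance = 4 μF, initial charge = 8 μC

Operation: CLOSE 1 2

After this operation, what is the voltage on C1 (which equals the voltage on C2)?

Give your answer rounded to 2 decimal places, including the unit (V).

Answer: 2.14 V

Derivation:
Initial: C1(4μF, Q=7μC, V=1.75V), C2(3μF, Q=8μC, V=2.67V), C3(4μF, Q=8μC, V=2.00V)
Op 1: CLOSE 1-2: Q_total=15.00, C_total=7.00, V=2.14; Q1=8.57, Q2=6.43; dissipated=0.720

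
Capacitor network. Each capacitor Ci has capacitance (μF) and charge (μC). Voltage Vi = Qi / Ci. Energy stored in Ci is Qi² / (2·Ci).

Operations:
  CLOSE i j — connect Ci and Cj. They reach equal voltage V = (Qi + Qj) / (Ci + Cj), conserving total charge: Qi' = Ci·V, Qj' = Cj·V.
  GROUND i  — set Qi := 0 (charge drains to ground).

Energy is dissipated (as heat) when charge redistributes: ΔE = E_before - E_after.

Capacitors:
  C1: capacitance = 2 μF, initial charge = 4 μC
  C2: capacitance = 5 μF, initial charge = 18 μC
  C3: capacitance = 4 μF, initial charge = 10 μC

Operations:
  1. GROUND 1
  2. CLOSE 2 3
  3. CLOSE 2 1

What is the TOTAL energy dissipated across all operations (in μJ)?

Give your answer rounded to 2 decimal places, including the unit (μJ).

Initial: C1(2μF, Q=4μC, V=2.00V), C2(5μF, Q=18μC, V=3.60V), C3(4μF, Q=10μC, V=2.50V)
Op 1: GROUND 1: Q1=0; energy lost=4.000
Op 2: CLOSE 2-3: Q_total=28.00, C_total=9.00, V=3.11; Q2=15.56, Q3=12.44; dissipated=1.344
Op 3: CLOSE 2-1: Q_total=15.56, C_total=7.00, V=2.22; Q2=11.11, Q1=4.44; dissipated=6.914
Total dissipated: 12.258 μJ

Answer: 12.26 μJ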